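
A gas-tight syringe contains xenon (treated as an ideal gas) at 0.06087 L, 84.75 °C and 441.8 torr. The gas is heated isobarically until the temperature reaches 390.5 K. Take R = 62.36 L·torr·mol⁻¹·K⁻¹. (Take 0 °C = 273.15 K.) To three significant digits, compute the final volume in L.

Convert: T₁ = 357.9 K.
Isobaric, so V/T is constant: P₂ = P₁; V₂ = V₁·(T₂/T₁) = 0.06641 L.

V₂ ≈ 0.0664 L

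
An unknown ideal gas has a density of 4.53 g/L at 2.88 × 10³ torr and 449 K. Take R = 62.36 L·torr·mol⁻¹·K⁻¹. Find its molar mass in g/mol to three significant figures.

M ≈ 44.0 g/mol

ρ = PM/(RT) ⇒ M = ρRT/P = (4.53 × 62.36 × 449.0) / 2.88e+03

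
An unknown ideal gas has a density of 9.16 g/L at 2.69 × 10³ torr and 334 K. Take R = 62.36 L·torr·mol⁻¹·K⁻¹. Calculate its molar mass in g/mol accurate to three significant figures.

ρ = PM/(RT) ⇒ M = ρRT/P = (9.16 × 62.36 × 334.0) / 2.69e+03

M ≈ 70.9 g/mol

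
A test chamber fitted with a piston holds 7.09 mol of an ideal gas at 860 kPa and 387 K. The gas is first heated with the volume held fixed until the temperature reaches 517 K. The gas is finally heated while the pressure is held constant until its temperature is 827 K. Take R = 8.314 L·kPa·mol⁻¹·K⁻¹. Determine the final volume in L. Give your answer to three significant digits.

From PV = nRT: V₁ = nRT₁/P₁ = 26.53 L.
Isochoric, so P/T is constant: V₂ = V₁; P₂ = P₁·(T₂/T₁) = 1149 kPa.
P constant ⇒ V ∝ T: P₃ = P₂; V₃ = V₂·(T₃/T₂) = 42.43 L.

V₃ ≈ 42.4 L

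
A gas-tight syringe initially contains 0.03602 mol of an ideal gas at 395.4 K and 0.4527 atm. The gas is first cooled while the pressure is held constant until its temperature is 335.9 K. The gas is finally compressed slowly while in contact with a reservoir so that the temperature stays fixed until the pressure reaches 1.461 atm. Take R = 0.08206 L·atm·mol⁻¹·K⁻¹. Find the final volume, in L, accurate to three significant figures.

V₃ ≈ 0.680 L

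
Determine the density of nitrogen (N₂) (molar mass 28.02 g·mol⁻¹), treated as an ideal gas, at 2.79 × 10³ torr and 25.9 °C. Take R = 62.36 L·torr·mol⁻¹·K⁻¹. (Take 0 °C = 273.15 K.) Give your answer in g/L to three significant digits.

ρ ≈ 4.19 g/L

ρ = PM/(RT) = (2.79e+03 × 28.02) / (62.36 × 299.0)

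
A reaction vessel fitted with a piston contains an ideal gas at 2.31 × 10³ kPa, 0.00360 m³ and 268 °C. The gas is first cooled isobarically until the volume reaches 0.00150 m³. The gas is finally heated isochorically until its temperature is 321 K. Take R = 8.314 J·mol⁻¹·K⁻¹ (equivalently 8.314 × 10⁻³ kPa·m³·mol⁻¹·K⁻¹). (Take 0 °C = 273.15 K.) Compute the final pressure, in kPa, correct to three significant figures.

Convert: T₁ = 541.1 K.
P constant ⇒ V ∝ T: P₂ = P₁; T₂ = T₁·(V₂/V₁) = 225.5 K.
V constant ⇒ P ∝ T: V₃ = V₂; P₃ = P₂·(T₃/T₂) = 3289 kPa.

P₃ ≈ 3.29e+03 kPa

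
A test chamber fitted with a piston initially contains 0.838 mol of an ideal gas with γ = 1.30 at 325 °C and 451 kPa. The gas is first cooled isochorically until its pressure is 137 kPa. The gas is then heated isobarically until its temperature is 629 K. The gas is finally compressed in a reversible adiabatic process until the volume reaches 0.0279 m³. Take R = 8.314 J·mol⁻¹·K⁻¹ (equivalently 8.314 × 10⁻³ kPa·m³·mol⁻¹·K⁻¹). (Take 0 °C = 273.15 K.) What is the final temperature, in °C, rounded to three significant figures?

Convert: T₁ = 598.1 K.
From PV = nRT: V₁ = nRT₁/P₁ = 0.009240 m³.
V constant ⇒ P ∝ T: V₂ = V₁; T₂ = T₁·(P₂/P₁) = 181.7 K.
P constant ⇒ V ∝ T: P₃ = P₂; V₃ = V₂·(T₃/T₂) = 0.03199 m³.
Reversible adiabatic, γ = 1.30: T₄ = T₃·(V₃/V₄)^(γ−1) = 655.3 K; P₄ = P₃·(V₃/V₄)^γ = 163.6 kPa.

T₄ ≈ 382 °C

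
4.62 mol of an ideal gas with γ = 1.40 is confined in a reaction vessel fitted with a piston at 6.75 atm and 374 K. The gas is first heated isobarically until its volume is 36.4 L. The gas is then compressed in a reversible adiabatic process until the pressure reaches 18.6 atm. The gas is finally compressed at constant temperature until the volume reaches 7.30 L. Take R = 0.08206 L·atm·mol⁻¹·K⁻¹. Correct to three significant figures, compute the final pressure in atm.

P₄ ≈ 45.0 atm

From PV = nRT: V₁ = nRT₁/P₁ = 21.01 L.
P constant ⇒ V ∝ T: P₂ = P₁; T₂ = T₁·(V₂/V₁) = 648.1 K.
Adiabatic (γ = 1.40), T V^(γ−1) and P V^γ constant: T₃ = T₂·(P₃/P₂)^((γ−1)/γ) = 865.8 K; V₃ = V₂·(P₂/P₃)^(1/γ) = 17.65 L.
Isothermal, so P V is constant: T₄ = T₃; P₄ = P₃·(V₃/V₄) = 44.96 atm.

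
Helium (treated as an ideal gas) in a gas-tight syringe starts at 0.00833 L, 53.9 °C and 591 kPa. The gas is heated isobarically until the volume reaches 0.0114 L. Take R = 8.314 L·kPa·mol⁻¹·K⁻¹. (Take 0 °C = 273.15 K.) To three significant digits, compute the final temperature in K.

T₂ ≈ 448 K

Convert: T₁ = 327.0 K.
P constant ⇒ V ∝ T: P₂ = P₁; T₂ = T₁·(V₂/V₁) = 447.6 K.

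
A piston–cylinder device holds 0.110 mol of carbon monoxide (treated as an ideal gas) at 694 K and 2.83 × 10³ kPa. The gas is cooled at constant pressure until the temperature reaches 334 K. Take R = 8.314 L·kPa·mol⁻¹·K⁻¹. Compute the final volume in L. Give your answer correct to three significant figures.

From PV = nRT: V₁ = nRT₁/P₁ = 0.2243 L.
Isobaric, so V/T is constant: P₂ = P₁; V₂ = V₁·(T₂/T₁) = 0.1079 L.

V₂ ≈ 0.108 L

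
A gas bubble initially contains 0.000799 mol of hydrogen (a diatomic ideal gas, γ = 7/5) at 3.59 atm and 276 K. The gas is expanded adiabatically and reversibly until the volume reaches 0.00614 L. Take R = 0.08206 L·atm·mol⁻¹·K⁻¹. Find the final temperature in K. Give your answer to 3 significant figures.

From PV = nRT: V₁ = nRT₁/P₁ = 0.005041 L.
Reversible adiabatic, γ = 7/5: T₂ = T₁·(V₁/V₂)^(γ−1) = 255.1 K; P₂ = P₁·(V₁/V₂)^γ = 2.724 atm.

T₂ ≈ 255 K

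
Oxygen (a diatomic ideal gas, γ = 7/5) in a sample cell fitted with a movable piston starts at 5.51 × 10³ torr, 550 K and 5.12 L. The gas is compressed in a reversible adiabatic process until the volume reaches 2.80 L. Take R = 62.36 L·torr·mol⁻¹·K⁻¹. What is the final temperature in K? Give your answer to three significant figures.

Adiabatic (γ = 7/5), T V^(γ−1) and P V^γ constant: T₂ = T₁·(V₁/V₂)^(γ−1) = 700.2 K; P₂ = P₁·(V₁/V₂)^γ = 1.283e+04 torr.

T₂ ≈ 700 K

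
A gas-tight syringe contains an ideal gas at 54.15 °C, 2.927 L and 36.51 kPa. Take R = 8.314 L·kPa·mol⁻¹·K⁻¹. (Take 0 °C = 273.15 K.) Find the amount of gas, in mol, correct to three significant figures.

n ≈ 0.0393 mol

Convert: T = 327.30 K.
PV = nRT ⇒ n = PV/(RT) = (36.51 × 2.927) / (8.314 × 327.30)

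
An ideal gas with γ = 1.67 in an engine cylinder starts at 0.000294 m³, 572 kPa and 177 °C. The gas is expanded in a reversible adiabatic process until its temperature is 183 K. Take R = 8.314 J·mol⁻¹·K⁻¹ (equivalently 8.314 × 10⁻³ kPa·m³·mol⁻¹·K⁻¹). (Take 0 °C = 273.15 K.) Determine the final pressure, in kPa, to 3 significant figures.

P₂ ≈ 60.7 kPa

Convert: T₁ = 450.1 K.
Reversible adiabatic, γ = 1.67: P₂ = P₁·(T₂/T₁)^(γ/(γ−1)) = 60.68 kPa; V₂ = V₁·(T₁/T₂)^(1/(γ−1)) = 0.001127 m³.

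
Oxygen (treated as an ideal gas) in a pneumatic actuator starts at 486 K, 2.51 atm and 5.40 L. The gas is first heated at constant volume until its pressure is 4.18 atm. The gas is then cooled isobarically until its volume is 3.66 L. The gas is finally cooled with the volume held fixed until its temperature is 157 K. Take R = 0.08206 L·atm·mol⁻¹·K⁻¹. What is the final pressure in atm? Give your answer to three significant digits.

Isochoric, so P/T is constant: V₂ = V₁; T₂ = T₁·(P₂/P₁) = 809.4 K.
Isobaric, so V/T is constant: P₃ = P₂; T₃ = T₂·(V₃/V₂) = 548.6 K.
V constant ⇒ P ∝ T: V₄ = V₃; P₄ = P₃·(T₄/T₃) = 1.196 atm.

P₄ ≈ 1.20 atm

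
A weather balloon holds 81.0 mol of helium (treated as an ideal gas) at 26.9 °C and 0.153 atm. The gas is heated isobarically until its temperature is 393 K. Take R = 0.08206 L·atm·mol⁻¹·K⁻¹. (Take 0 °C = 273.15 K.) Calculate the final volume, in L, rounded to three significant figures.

V₂ ≈ 1.71e+04 L

Convert: T₁ = 300.0 K.
From PV = nRT: V₁ = nRT₁/P₁ = 1.304e+04 L.
Isobaric, so V/T is constant: P₂ = P₁; V₂ = V₁·(T₂/T₁) = 1.707e+04 L.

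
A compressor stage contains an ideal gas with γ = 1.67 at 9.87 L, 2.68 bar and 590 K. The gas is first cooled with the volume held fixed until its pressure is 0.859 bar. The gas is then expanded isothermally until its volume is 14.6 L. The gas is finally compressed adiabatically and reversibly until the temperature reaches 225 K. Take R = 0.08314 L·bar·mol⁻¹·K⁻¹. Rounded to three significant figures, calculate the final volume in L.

V₄ ≈ 11.3 L

V constant ⇒ P ∝ T: V₂ = V₁; T₂ = T₁·(P₂/P₁) = 189.1 K.
Isothermal, so P V is constant: T₃ = T₂; P₃ = P₂·(V₂/V₃) = 0.5807 bar.
Reversible adiabatic, γ = 1.67: P₄ = P₃·(T₄/T₃)^(γ/(γ−1)) = 0.8955 bar; V₄ = V₃·(T₃/T₄)^(1/(γ−1)) = 11.26 L.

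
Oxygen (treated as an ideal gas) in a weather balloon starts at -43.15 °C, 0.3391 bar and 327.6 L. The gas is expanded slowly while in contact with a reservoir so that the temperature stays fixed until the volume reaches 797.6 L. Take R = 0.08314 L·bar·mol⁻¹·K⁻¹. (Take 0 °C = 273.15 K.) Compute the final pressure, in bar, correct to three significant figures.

P₂ ≈ 0.139 bar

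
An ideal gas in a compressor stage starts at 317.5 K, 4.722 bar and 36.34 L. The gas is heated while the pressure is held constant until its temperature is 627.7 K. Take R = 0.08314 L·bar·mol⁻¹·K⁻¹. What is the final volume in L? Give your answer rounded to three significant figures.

Isobaric, so V/T is constant: P₂ = P₁; V₂ = V₁·(T₂/T₁) = 71.84 L.

V₂ ≈ 71.8 L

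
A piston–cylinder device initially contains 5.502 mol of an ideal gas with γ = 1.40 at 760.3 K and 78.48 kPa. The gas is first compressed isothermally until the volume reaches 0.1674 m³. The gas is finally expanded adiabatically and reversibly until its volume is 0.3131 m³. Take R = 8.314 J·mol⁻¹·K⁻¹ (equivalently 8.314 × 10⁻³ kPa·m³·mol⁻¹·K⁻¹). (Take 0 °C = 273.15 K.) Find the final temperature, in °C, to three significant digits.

T₃ ≈ 319 °C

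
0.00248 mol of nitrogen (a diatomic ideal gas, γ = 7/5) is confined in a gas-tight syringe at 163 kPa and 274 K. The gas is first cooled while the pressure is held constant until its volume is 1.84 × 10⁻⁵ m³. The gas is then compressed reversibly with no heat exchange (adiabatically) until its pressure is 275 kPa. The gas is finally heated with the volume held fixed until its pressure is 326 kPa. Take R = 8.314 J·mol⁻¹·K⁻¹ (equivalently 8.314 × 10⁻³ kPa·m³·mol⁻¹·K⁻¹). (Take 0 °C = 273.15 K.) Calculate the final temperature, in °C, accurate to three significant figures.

From PV = nRT: V₁ = nRT₁/P₁ = 3.466e-05 m³.
Isobaric, so V/T is constant: P₂ = P₁; T₂ = T₁·(V₂/V₁) = 145.5 K.
Reversible adiabatic, γ = 7/5: T₃ = T₂·(P₃/P₂)^((γ−1)/γ) = 168.9 K; V₃ = V₂·(P₂/P₃)^(1/γ) = 1.266e-05 m³.
V constant ⇒ P ∝ T: V₄ = V₃; T₄ = T₃·(P₄/P₃) = 200.2 K.

T₄ ≈ -72.9 °C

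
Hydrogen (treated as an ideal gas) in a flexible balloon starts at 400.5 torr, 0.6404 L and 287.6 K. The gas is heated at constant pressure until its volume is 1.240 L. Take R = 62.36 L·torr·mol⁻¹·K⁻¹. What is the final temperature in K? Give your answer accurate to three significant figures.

Isobaric, so V/T is constant: P₂ = P₁; T₂ = T₁·(V₂/V₁) = 556.9 K.

T₂ ≈ 557 K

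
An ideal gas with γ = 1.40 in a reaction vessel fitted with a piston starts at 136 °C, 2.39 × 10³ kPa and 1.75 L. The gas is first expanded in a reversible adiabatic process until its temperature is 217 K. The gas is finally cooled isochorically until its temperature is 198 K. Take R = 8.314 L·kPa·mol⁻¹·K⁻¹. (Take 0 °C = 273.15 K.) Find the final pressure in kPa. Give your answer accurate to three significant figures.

Convert: T₁ = 409.1 K.
Adiabatic (γ = 1.40), T V^(γ−1) and P V^γ constant: P₂ = P₁·(T₂/T₁)^(γ/(γ−1)) = 259.7 kPa; V₂ = V₁·(T₁/T₂)^(1/(γ−1)) = 8.543 L.
V constant ⇒ P ∝ T: V₃ = V₂; P₃ = P₂·(T₃/T₂) = 236.9 kPa.

P₃ ≈ 237 kPa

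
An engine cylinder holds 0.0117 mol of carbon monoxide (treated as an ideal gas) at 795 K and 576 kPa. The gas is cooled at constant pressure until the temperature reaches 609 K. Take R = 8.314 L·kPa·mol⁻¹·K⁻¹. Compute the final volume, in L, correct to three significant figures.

From PV = nRT: V₁ = nRT₁/P₁ = 0.1343 L.
Isobaric, so V/T is constant: P₂ = P₁; V₂ = V₁·(T₂/T₁) = 0.1028 L.

V₂ ≈ 0.103 L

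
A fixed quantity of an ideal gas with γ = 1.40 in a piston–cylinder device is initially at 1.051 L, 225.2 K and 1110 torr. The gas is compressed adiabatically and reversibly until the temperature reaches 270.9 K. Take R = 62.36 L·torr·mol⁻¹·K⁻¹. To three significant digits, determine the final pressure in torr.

Reversible adiabatic, γ = 1.40: P₂ = P₁·(T₂/T₁)^(γ/(γ−1)) = 2119 torr; V₂ = V₁·(T₁/T₂)^(1/(γ−1)) = 0.6622 L.

P₂ ≈ 2.12e+03 torr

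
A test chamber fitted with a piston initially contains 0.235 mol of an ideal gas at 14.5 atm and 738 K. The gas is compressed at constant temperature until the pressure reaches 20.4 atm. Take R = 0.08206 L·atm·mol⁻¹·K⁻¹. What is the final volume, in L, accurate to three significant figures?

V₂ ≈ 0.698 L

From PV = nRT: V₁ = nRT₁/P₁ = 0.9815 L.
Isothermal, so P V is constant: T₂ = T₁; V₂ = V₁·(P₁/P₂) = 0.6976 L.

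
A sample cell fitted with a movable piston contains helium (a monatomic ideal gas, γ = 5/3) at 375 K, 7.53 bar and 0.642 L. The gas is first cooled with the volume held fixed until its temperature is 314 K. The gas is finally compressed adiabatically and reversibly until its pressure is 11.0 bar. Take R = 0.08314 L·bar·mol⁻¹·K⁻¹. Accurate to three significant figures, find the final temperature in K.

V constant ⇒ P ∝ T: V₂ = V₁; P₂ = P₁·(T₂/T₁) = 6.305 bar.
Adiabatic (γ = 5/3), T V^(γ−1) and P V^γ constant: T₃ = T₂·(P₃/P₂)^((γ−1)/γ) = 392.3 K; V₃ = V₂·(P₂/P₃)^(1/γ) = 0.4597 L.

T₃ ≈ 392 K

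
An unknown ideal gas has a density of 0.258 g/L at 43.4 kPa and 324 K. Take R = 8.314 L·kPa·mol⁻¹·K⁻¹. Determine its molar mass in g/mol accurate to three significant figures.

M ≈ 16.0 g/mol

ρ = PM/(RT) ⇒ M = ρRT/P = (0.258 × 8.314 × 324.0) / 43.4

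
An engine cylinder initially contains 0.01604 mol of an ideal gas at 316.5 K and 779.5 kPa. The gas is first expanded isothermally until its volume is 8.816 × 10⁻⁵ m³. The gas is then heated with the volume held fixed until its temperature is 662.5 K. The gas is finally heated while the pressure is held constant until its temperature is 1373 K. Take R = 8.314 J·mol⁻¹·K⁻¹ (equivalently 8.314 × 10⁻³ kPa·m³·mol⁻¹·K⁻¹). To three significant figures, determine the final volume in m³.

V₄ ≈ 0.000183 m³

From PV = nRT: V₁ = nRT₁/P₁ = 5.415e-05 m³.
T constant ⇒ Boyle's law P V = const: T₂ = T₁; P₂ = P₁·(V₁/V₂) = 478.8 kPa.
Isochoric, so P/T is constant: V₃ = V₂; P₃ = P₂·(T₃/T₂) = 1002 kPa.
Isobaric, so V/T is constant: P₄ = P₃; V₄ = V₃·(T₄/T₃) = 0.0001827 m³.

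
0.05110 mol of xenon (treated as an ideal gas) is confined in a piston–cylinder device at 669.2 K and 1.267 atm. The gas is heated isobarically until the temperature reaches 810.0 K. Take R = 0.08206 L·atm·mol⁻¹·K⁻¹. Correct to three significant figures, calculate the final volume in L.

V₂ ≈ 2.68 L

From PV = nRT: V₁ = nRT₁/P₁ = 2.215 L.
P constant ⇒ V ∝ T: P₂ = P₁; V₂ = V₁·(T₂/T₁) = 2.681 L.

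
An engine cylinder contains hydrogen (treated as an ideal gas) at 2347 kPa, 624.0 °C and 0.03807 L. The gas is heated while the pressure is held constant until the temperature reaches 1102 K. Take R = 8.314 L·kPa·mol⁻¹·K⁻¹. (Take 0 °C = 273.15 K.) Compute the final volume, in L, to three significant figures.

Convert: T₁ = 897.1 K.
P constant ⇒ V ∝ T: P₂ = P₁; V₂ = V₁·(T₂/T₁) = 0.04676 L.

V₂ ≈ 0.0468 L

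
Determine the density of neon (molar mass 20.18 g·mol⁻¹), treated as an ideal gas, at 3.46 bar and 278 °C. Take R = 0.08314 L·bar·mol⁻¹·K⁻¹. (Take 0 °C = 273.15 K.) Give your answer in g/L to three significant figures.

ρ = PM/(RT) = (3.46 × 20.18) / (0.08314 × 551.1)

ρ ≈ 1.52 g/L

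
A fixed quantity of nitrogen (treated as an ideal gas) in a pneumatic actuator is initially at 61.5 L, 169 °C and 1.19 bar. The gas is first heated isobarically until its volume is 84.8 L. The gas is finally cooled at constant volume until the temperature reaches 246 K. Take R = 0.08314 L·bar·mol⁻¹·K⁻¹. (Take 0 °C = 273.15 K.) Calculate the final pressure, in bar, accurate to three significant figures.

P₃ ≈ 0.480 bar

Convert: T₁ = 442.1 K.
P constant ⇒ V ∝ T: P₂ = P₁; T₂ = T₁·(V₂/V₁) = 609.7 K.
Isochoric, so P/T is constant: V₃ = V₂; P₃ = P₂·(T₃/T₂) = 0.4802 bar.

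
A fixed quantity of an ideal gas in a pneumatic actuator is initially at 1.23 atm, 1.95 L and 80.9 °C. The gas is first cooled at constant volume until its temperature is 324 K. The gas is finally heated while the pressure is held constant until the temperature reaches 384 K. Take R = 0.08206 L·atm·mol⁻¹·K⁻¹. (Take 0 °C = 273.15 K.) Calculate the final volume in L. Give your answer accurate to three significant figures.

Convert: T₁ = 354.0 K.
Isochoric, so P/T is constant: V₂ = V₁; P₂ = P₁·(T₂/T₁) = 1.126 atm.
Isobaric, so V/T is constant: P₃ = P₂; V₃ = V₂·(T₃/T₂) = 2.311 L.

V₃ ≈ 2.31 L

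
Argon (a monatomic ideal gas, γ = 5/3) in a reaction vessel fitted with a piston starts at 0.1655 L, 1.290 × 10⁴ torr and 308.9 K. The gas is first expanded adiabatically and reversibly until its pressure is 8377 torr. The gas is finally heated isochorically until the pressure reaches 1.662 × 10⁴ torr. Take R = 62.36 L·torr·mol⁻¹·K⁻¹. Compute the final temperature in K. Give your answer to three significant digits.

Reversible adiabatic, γ = 5/3: T₂ = T₁·(P₂/P₁)^((γ−1)/γ) = 259.9 K; V₂ = V₁·(P₁/P₂)^(1/γ) = 0.2144 L.
Isochoric, so P/T is constant: V₃ = V₂; T₃ = T₂·(P₃/P₂) = 515.7 K.

T₃ ≈ 516 K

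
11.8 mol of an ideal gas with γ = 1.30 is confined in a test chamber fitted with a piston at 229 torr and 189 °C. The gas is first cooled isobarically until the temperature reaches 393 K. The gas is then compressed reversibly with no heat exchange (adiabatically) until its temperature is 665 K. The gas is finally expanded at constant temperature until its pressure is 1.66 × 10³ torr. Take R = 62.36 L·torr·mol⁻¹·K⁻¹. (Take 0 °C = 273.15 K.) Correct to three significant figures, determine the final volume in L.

Convert: T₁ = 462.1 K.
From PV = nRT: V₁ = nRT₁/P₁ = 1485 L.
P constant ⇒ V ∝ T: P₂ = P₁; V₂ = V₁·(T₂/T₁) = 1263 L.
Reversible adiabatic, γ = 1.30: P₃ = P₂·(T₃/T₂)^(γ/(γ−1)) = 2237 torr; V₃ = V₂·(T₂/T₃)^(1/(γ−1)) = 218.7 L.
T constant ⇒ Boyle's law P V = const: T₄ = T₃; V₄ = V₃·(P₃/P₄) = 294.8 L.

V₄ ≈ 295 L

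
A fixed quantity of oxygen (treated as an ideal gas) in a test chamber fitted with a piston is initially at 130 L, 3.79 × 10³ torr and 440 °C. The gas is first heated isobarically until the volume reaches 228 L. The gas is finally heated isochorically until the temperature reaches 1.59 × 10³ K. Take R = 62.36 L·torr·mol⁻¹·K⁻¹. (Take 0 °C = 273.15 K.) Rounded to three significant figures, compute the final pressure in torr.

P₃ ≈ 4.82e+03 torr

Convert: T₁ = 713.1 K.
Isobaric, so V/T is constant: P₂ = P₁; T₂ = T₁·(V₂/V₁) = 1251 K.
V constant ⇒ P ∝ T: V₃ = V₂; P₃ = P₂·(T₃/T₂) = 4818 torr.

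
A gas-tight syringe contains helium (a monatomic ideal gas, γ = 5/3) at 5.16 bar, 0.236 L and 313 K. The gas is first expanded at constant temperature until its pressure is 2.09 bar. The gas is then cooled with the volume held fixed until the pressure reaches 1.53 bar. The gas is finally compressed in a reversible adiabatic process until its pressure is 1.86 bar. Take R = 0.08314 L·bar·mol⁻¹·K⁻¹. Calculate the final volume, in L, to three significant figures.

T constant ⇒ Boyle's law P V = const: T₂ = T₁; V₂ = V₁·(P₁/P₂) = 0.5827 L.
V constant ⇒ P ∝ T: V₃ = V₂; T₃ = T₂·(P₃/P₂) = 229.1 K.
Adiabatic (γ = 5/3), T V^(γ−1) and P V^γ constant: T₄ = T₃·(P₄/P₃)^((γ−1)/γ) = 247.8 K; V₄ = V₃·(P₃/P₄)^(1/γ) = 0.5182 L.

V₄ ≈ 0.518 L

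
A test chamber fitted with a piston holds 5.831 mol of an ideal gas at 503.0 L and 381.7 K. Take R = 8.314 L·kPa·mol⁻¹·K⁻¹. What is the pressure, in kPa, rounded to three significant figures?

PV = nRT ⇒ P = nRT/V = (5.831 × 8.314 × 381.7) / 503.0

P ≈ 36.8 kPa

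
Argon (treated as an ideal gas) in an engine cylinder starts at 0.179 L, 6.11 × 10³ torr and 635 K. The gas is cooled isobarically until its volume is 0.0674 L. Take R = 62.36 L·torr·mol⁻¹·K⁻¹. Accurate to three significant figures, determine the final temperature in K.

P constant ⇒ V ∝ T: P₂ = P₁; T₂ = T₁·(V₂/V₁) = 239.1 K.

T₂ ≈ 239 K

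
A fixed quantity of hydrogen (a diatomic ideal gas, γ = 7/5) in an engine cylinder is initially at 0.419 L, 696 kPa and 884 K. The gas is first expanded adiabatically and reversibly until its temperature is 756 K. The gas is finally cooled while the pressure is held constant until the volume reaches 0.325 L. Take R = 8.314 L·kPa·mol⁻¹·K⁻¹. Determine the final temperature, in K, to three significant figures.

Adiabatic (γ = 7/5), T V^(γ−1) and P V^γ constant: P₂ = P₁·(T₂/T₁)^(γ/(γ−1)) = 402.6 kPa; V₂ = V₁·(T₁/T₂)^(1/(γ−1)) = 0.6195 L.
P constant ⇒ V ∝ T: P₃ = P₂; T₃ = T₂·(V₃/V₂) = 396.6 K.

T₃ ≈ 397 K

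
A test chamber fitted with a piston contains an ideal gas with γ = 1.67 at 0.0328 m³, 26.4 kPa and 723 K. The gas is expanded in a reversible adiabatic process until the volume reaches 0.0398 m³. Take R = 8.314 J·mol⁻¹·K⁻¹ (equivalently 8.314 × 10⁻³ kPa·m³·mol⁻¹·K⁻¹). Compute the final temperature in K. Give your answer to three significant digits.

Reversible adiabatic, γ = 1.67: T₂ = T₁·(V₁/V₂)^(γ−1) = 635.1 K; P₂ = P₁·(V₁/V₂)^γ = 19.11 kPa.

T₂ ≈ 635 K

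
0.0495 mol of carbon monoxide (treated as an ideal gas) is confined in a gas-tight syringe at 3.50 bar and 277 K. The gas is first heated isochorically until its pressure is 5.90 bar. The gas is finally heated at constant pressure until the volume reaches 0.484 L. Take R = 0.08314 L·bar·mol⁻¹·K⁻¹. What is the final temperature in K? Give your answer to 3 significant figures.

From PV = nRT: V₁ = nRT₁/P₁ = 0.3257 L.
V constant ⇒ P ∝ T: V₂ = V₁; T₂ = T₁·(P₂/P₁) = 466.9 K.
Isobaric, so V/T is constant: P₃ = P₂; T₃ = T₂·(V₃/V₂) = 693.9 K.

T₃ ≈ 694 K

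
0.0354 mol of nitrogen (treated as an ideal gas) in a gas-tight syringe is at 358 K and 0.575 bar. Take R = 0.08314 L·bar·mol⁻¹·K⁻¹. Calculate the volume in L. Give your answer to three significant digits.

V ≈ 1.83 L

PV = nRT ⇒ V = nRT/P = (0.0354 × 0.08314 × 358) / 0.575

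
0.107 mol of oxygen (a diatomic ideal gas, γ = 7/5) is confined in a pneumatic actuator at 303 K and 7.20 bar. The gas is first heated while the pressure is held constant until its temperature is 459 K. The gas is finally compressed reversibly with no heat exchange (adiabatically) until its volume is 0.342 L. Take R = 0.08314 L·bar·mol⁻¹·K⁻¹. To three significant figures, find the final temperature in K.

T₃ ≈ 562 K

From PV = nRT: V₁ = nRT₁/P₁ = 0.3744 L.
Isobaric, so V/T is constant: P₂ = P₁; V₂ = V₁·(T₂/T₁) = 0.5671 L.
Reversible adiabatic, γ = 7/5: T₃ = T₂·(V₂/V₃)^(γ−1) = 561.9 K; P₃ = P₂·(V₂/V₃)^γ = 14.62 bar.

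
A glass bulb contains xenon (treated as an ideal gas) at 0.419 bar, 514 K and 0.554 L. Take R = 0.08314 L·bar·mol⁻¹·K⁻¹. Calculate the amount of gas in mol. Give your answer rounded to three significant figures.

PV = nRT ⇒ n = PV/(RT) = (0.419 × 0.554) / (0.08314 × 514)

n ≈ 0.00543 mol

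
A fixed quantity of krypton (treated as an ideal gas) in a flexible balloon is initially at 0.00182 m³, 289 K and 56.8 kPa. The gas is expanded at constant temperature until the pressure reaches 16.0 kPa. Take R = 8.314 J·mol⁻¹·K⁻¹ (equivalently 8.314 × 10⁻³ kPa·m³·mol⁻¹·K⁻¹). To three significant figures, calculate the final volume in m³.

V₂ ≈ 0.00646 m³

T constant ⇒ Boyle's law P V = const: T₂ = T₁; V₂ = V₁·(P₁/P₂) = 0.006461 m³.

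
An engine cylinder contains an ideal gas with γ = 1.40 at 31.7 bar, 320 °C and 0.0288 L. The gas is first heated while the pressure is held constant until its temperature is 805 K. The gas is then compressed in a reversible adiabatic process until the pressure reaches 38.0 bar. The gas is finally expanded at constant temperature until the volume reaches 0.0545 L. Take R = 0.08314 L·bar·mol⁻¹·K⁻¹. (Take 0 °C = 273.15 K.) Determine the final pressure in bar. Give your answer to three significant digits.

Convert: T₁ = 593.1 K.
Isobaric, so V/T is constant: P₂ = P₁; V₂ = V₁·(T₂/T₁) = 0.03909 L.
Reversible adiabatic, γ = 1.40: T₃ = T₂·(P₃/P₂)^((γ−1)/γ) = 847.8 K; V₃ = V₂·(P₂/P₃)^(1/γ) = 0.03434 L.
T constant ⇒ Boyle's law P V = const: T₄ = T₃; P₄ = P₃·(V₃/V₄) = 23.94 bar.

P₄ ≈ 23.9 bar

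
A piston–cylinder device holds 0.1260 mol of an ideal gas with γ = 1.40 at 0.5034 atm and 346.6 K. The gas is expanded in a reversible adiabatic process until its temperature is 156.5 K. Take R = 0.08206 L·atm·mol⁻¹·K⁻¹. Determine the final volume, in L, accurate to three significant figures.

V₂ ≈ 52.0 L

From PV = nRT: V₁ = nRT₁/P₁ = 7.119 L.
Adiabatic (γ = 1.40), T V^(γ−1) and P V^γ constant: P₂ = P₁·(T₂/T₁)^(γ/(γ−1)) = 0.03114 atm; V₂ = V₁·(T₁/T₂)^(1/(γ−1)) = 51.96 L.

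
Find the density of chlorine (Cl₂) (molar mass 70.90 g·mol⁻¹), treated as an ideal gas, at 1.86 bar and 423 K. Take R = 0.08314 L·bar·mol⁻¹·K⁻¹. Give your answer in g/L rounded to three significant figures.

ρ = PM/(RT) = (1.86 × 70.90) / (0.08314 × 423.0)

ρ ≈ 3.75 g/L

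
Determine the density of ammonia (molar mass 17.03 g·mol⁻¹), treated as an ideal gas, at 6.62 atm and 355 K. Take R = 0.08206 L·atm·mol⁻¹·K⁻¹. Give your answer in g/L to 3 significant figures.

ρ ≈ 3.87 g/L

ρ = PM/(RT) = (6.62 × 17.03) / (0.08206 × 355.0)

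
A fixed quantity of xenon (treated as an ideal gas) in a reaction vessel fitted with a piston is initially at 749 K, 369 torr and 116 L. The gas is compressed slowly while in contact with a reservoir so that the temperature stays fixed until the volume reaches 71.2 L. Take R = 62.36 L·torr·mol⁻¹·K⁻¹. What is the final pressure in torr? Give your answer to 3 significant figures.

P₂ ≈ 601 torr

Isothermal, so P V is constant: T₂ = T₁; P₂ = P₁·(V₁/V₂) = 601.2 torr.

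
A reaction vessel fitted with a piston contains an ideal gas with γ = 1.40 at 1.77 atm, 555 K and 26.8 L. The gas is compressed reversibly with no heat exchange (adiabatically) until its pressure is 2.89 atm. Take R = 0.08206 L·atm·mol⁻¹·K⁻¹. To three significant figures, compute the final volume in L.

V₂ ≈ 18.9 L

Adiabatic (γ = 1.40), T V^(γ−1) and P V^γ constant: T₂ = T₁·(P₂/P₁)^((γ−1)/γ) = 638.5 K; V₂ = V₁·(P₁/P₂)^(1/γ) = 18.88 L.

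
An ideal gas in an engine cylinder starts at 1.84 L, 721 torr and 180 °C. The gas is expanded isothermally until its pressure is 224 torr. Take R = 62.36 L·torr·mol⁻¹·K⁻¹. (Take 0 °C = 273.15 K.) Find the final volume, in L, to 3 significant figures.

Convert: T₁ = 453.1 K.
T constant ⇒ Boyle's law P V = const: T₂ = T₁; V₂ = V₁·(P₁/P₂) = 5.923 L.

V₂ ≈ 5.92 L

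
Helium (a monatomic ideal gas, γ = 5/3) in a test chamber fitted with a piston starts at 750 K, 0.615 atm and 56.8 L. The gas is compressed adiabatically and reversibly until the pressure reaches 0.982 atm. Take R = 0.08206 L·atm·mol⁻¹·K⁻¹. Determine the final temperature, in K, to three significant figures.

T₂ ≈ 904 K

Adiabatic (γ = 5/3), T V^(γ−1) and P V^γ constant: T₂ = T₁·(P₂/P₁)^((γ−1)/γ) = 904.4 K; V₂ = V₁·(P₁/P₂)^(1/γ) = 42.89 L.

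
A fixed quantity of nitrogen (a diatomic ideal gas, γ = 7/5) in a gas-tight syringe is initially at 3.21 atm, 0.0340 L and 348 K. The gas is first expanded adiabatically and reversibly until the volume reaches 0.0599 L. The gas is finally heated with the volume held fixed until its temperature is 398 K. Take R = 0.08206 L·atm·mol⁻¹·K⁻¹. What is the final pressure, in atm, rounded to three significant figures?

P₃ ≈ 2.08 atm

Adiabatic (γ = 7/5), T V^(γ−1) and P V^γ constant: T₂ = T₁·(V₁/V₂)^(γ−1) = 277.5 K; P₂ = P₁·(V₁/V₂)^γ = 1.453 atm.
V constant ⇒ P ∝ T: V₃ = V₂; P₃ = P₂·(T₃/T₂) = 2.084 atm.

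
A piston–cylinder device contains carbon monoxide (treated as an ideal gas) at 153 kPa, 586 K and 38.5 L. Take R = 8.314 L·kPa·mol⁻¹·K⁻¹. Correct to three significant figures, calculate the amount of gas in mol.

n ≈ 1.21 mol

PV = nRT ⇒ n = PV/(RT) = (153 × 38.5) / (8.314 × 586)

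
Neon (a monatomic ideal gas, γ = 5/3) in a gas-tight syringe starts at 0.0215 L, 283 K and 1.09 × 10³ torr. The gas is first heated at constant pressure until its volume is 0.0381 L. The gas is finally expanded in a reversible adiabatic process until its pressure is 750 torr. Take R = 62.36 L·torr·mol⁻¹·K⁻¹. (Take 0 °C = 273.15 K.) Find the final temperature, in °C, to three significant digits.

Isobaric, so V/T is constant: P₂ = P₁; T₂ = T₁·(V₂/V₁) = 501.5 K.
Reversible adiabatic, γ = 5/3: T₃ = T₂·(P₃/P₂)^((γ−1)/γ) = 431.8 K; V₃ = V₂·(P₂/P₃)^(1/γ) = 0.04768 L.

T₃ ≈ 159 °C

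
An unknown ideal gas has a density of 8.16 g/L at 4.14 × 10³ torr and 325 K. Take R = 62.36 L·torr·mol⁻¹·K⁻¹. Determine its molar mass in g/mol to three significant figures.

M ≈ 39.9 g/mol

ρ = PM/(RT) ⇒ M = ρRT/P = (8.16 × 62.36 × 325.0) / 4.14e+03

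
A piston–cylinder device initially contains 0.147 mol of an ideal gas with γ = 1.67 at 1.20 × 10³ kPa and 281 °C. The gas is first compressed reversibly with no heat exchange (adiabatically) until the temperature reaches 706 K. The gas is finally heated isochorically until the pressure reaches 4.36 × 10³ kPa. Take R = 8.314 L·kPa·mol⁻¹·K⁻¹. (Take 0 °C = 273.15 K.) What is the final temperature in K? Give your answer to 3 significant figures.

Convert: T₁ = 554.1 K.
From PV = nRT: V₁ = nRT₁/P₁ = 0.5644 L.
Adiabatic (γ = 1.67), T V^(γ−1) and P V^γ constant: P₂ = P₁·(T₂/T₁)^(γ/(γ−1)) = 2195 kPa; V₂ = V₁·(T₁/T₂)^(1/(γ−1)) = 0.3932 L.
Isochoric, so P/T is constant: V₃ = V₂; T₃ = T₂·(P₃/P₂) = 1403 K.

T₃ ≈ 1.40e+03 K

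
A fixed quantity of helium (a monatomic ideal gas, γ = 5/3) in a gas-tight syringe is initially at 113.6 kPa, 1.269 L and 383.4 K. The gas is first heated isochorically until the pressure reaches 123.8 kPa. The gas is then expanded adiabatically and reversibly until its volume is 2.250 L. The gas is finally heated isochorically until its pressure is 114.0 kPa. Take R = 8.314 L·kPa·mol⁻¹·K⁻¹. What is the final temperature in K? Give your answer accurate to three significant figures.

T₄ ≈ 682 K

Isochoric, so P/T is constant: V₂ = V₁; T₂ = T₁·(P₂/P₁) = 417.8 K.
Reversible adiabatic, γ = 5/3: T₃ = T₂·(V₂/V₃)^(γ−1) = 285.2 K; P₃ = P₂·(V₂/V₃)^γ = 47.66 kPa.
Isochoric, so P/T is constant: V₄ = V₃; T₄ = T₃·(P₄/P₃) = 682.2 K.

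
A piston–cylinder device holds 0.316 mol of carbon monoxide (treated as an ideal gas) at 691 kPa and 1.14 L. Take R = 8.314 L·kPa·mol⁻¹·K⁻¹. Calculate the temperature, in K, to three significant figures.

T ≈ 300 K

PV = nRT ⇒ T = PV/(nR) = (691 × 1.14) / (0.316 × 8.314)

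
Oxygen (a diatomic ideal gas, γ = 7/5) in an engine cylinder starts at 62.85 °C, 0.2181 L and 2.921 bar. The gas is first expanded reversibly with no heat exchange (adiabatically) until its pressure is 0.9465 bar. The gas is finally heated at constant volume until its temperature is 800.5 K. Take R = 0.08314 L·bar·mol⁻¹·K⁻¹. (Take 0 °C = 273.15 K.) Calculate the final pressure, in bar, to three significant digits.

P₃ ≈ 3.11 bar

Convert: T₁ = 336.0 K.
Reversible adiabatic, γ = 7/5: T₂ = T₁·(P₂/P₁)^((γ−1)/γ) = 243.5 K; V₂ = V₁·(P₁/P₂)^(1/γ) = 0.4878 L.
V constant ⇒ P ∝ T: V₃ = V₂; P₃ = P₂·(T₃/T₂) = 3.112 bar.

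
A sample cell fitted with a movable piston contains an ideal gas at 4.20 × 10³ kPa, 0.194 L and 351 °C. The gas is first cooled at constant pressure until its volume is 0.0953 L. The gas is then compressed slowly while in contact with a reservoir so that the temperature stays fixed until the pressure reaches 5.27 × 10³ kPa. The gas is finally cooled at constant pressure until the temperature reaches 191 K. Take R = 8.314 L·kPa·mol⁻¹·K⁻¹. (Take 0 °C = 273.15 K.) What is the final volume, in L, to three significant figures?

Convert: T₁ = 624.1 K.
P constant ⇒ V ∝ T: P₂ = P₁; T₂ = T₁·(V₂/V₁) = 306.6 K.
Isothermal, so P V is constant: T₃ = T₂; V₃ = V₂·(P₂/P₃) = 0.07595 L.
P constant ⇒ V ∝ T: P₄ = P₃; V₄ = V₃·(T₄/T₃) = 0.04731 L.

V₄ ≈ 0.0473 L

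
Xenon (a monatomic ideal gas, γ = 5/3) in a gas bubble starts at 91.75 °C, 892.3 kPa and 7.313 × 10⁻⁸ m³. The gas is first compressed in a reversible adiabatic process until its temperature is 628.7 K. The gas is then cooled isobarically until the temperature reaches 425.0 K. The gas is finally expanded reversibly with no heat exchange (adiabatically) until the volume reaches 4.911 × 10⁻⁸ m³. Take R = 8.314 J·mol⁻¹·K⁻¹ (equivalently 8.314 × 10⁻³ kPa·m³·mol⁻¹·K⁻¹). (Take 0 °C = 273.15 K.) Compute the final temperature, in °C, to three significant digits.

Convert: T₁ = 364.9 K.
Reversible adiabatic, γ = 5/3: P₂ = P₁·(T₂/T₁)^(γ/(γ−1)) = 3477 kPa; V₂ = V₁·(T₁/T₂)^(1/(γ−1)) = 3.234e-08 m³.
Isobaric, so V/T is constant: P₃ = P₂; V₃ = V₂·(T₃/T₂) = 2.186e-08 m³.
Adiabatic (γ = 5/3), T V^(γ−1) and P V^γ constant: T₄ = T₃·(V₃/V₄)^(γ−1) = 247.8 K; P₄ = P₃·(V₃/V₄)^γ = 902.2 kPa.

T₄ ≈ -25.4 °C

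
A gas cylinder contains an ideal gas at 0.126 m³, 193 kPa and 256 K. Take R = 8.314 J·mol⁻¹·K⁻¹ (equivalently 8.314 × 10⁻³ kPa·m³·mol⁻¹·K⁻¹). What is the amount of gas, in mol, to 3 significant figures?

PV = nRT ⇒ n = PV/(RT) = (193 × 0.126) / (8.314 × 10⁻³ × 256)

n ≈ 11.4 mol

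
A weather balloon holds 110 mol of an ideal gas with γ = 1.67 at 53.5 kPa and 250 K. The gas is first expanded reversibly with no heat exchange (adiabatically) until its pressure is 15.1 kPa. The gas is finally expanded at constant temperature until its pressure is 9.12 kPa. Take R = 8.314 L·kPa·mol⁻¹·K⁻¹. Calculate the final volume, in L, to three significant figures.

From PV = nRT: V₁ = nRT₁/P₁ = 4274 L.
Adiabatic (γ = 1.67), T V^(γ−1) and P V^γ constant: T₂ = T₁·(P₂/P₁)^((γ−1)/γ) = 150.5 K; V₂ = V₁·(P₁/P₂)^(1/γ) = 9115 L.
Isothermal, so P V is constant: T₃ = T₂; V₃ = V₂·(P₂/P₃) = 1.509e+04 L.

V₃ ≈ 1.51e+04 L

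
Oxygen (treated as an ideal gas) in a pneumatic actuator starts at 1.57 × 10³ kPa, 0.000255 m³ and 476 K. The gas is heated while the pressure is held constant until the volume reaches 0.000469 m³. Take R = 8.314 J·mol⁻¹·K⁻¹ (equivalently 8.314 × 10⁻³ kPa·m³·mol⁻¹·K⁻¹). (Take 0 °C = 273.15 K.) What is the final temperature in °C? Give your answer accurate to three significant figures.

Isobaric, so V/T is constant: P₂ = P₁; T₂ = T₁·(V₂/V₁) = 875.5 K.

T₂ ≈ 602 °C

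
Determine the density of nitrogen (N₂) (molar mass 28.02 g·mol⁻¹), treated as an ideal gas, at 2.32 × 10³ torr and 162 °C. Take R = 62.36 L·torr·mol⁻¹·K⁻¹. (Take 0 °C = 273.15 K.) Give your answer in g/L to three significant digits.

ρ ≈ 2.40 g/L

ρ = PM/(RT) = (2.32e+03 × 28.02) / (62.36 × 435.1)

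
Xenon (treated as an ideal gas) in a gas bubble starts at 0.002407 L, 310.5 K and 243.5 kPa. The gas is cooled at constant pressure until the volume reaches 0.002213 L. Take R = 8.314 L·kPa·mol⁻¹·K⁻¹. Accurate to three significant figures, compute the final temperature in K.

T₂ ≈ 285 K

Isobaric, so V/T is constant: P₂ = P₁; T₂ = T₁·(V₂/V₁) = 285.5 K.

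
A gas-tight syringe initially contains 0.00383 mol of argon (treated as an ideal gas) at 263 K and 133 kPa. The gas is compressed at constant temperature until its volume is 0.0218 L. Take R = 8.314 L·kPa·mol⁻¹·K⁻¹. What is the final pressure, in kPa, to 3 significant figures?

P₂ ≈ 384 kPa

From PV = nRT: V₁ = nRT₁/P₁ = 0.06297 L.
T constant ⇒ Boyle's law P V = const: T₂ = T₁; P₂ = P₁·(V₁/V₂) = 384.2 kPa.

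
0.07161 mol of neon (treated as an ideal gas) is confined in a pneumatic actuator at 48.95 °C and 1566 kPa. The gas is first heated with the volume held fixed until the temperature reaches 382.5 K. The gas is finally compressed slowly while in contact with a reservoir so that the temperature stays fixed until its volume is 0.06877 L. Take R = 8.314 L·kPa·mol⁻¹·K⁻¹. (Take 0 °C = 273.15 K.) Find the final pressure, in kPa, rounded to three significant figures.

P₃ ≈ 3.31e+03 kPa

Convert: T₁ = 322.1 K.
From PV = nRT: V₁ = nRT₁/P₁ = 0.1225 L.
V constant ⇒ P ∝ T: V₂ = V₁; P₂ = P₁·(T₂/T₁) = 1860 kPa.
Isothermal, so P V is constant: T₃ = T₂; P₃ = P₂·(V₂/V₃) = 3311 kPa.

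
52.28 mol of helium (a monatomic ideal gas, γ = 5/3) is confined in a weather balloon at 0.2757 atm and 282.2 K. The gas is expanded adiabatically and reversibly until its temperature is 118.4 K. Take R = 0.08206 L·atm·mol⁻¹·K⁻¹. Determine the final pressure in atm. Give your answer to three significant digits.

From PV = nRT: V₁ = nRT₁/P₁ = 4391 L.
Adiabatic (γ = 5/3), T V^(γ−1) and P V^γ constant: P₂ = P₁·(T₂/T₁)^(γ/(γ−1)) = 0.03144 atm; V₂ = V₁·(T₁/T₂)^(1/(γ−1)) = 1.616e+04 L.

P₂ ≈ 0.0314 atm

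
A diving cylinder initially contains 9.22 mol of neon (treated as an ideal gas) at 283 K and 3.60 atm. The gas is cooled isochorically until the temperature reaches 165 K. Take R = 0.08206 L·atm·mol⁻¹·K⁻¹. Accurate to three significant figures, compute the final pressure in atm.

P₂ ≈ 2.10 atm

From PV = nRT: V₁ = nRT₁/P₁ = 59.48 L.
Isochoric, so P/T is constant: V₂ = V₁; P₂ = P₁·(T₂/T₁) = 2.099 atm.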